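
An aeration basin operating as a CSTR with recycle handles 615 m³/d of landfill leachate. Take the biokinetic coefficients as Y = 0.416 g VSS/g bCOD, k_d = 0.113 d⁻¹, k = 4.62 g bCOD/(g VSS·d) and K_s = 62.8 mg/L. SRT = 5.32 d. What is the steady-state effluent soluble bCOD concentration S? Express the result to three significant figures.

For a completely mixed reactor with recycle the Lawrence–McCarty relation gives S = K_s·(1 + k_d·θ_c) / [θ_c·(Y·k − k_d) − 1] = 62.8 × (1 + 0.113 × 5.32) / [5.32 × (0.416 × 4.62 − 0.113) − 1] = 100.6 / 8.623 = 11.66 mg/L.

S ≈ 11.7 mg/L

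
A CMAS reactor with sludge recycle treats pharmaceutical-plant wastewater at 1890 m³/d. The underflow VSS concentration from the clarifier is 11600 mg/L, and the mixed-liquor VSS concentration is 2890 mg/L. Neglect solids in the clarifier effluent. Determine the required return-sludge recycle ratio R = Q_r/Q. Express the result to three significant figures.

Mass balance around the secondary clarifier (neglecting effluent solids): R = X / (X_r − X) = 2890 / (11600 − 2890) = 0.3318.

R ≈ 0.332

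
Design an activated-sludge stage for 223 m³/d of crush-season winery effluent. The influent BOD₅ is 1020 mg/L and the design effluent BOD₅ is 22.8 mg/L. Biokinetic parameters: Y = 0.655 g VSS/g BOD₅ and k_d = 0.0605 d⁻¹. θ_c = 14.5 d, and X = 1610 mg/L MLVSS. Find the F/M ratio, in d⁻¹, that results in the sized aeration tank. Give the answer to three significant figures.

Rearranging the biomass balance for a CMAS with decay, V = Y·Q·ΔS·θ_c / [X·(1+k_d θ_c)] = 0.655 × 223 × (1020 − 22.8) × 14.5 / [1610 × (1 + 0.0605 × 14.5)] = 2.11×10^6 / 3022 = 698.8 m³.
Food-to-microorganism ratio F/M = Q S₀ / (V X) = 223 × 1020 / (698.8 × 1610) = 0.2022 d⁻¹.

F/M ≈ 0.202 d⁻¹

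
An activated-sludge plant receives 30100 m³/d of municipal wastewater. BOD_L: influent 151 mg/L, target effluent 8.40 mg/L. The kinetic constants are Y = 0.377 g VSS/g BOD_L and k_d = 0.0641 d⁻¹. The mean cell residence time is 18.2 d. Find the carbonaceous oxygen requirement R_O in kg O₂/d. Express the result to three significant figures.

R_O ≈ 3230 kg O₂/d

The observed yield is Y_obs = Y/(1 + k_d·θ_c) = 0.377 / (1 + 0.0641 × 18.2) = 0.377 / 2.167 = 0.1740 g VSS per g BOD_L removed.
ΔS = 151 − 8.40 = 142.6 mg/L, so the substrate removal rate is 30100 × 142.6/1000 = 4292 kg BOD_L/d.
P_X = Y_obs·Q·(S₀ − S) = 0.1740 × 4292 = 746.9 kg VSS/d.
R_O = Q·ΔS − 1.42 P_X = 4292 − 1061 = 3232 kg O₂/d.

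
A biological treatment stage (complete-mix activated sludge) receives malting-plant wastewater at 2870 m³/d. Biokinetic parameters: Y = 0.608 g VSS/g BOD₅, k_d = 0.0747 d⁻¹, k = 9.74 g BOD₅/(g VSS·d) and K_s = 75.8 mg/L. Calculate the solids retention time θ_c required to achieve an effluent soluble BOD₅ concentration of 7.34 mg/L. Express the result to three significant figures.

From 1/θ_c = Y·k·S/(K_s + S) − k_d: Y·k·S/(K_s+S) = 0.608 × 9.74 × 7.34 / (75.8 + 7.34) = 0.5228 d⁻¹.
1/θ_c = 0.5228 − 0.0747 = 0.4481 d⁻¹, so θ_c = 2.232 d.

θ_c ≈ 2.23 d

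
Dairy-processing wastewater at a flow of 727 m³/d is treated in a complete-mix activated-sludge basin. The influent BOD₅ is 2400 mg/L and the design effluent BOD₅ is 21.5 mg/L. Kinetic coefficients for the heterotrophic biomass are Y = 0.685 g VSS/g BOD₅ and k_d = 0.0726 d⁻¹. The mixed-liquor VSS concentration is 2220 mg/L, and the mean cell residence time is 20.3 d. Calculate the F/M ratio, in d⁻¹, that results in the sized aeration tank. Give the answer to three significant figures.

Steady-state biomass mass balance: V·X·(1 + k_d·θ_c) = Y·Q·(S₀ − S)·θ_c, so V = 0.685 × 727 × (2400 − 21.5) × 20.3 / [2220 × (1 + 0.0726 × 20.3)] = 2.4×10^7 / 5492 = 4378 m³.
F/M = Q·S₀ / (V·X) = 727 × 2400 / (4378 × 2220) = 0.1795 g BOD₅·(g VSS·d)⁻¹.

F/M ≈ 0.180 d⁻¹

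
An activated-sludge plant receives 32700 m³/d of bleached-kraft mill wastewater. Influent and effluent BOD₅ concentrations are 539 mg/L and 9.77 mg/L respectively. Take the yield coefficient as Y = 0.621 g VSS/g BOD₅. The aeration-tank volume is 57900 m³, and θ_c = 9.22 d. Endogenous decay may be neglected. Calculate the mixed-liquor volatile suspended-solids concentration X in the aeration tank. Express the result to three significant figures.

X = Y·Q·ΔS·θ_c / V = 0.621 × 32700 × (539 − 9.77) × 9.22 / 57900 = 1711 mg/L.

X ≈ 1710 mg/L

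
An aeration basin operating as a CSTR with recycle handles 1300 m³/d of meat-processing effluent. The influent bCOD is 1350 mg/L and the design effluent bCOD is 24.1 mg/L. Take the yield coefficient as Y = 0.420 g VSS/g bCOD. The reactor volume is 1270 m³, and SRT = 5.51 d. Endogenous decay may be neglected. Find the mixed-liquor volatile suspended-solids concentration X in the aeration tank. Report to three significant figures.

X = Y·Q·ΔS·θ_c / V = 0.420 × 1300 × (1350 − 24.1) × 5.51 / 1270 = 3141 mg/L.

X ≈ 3140 mg/L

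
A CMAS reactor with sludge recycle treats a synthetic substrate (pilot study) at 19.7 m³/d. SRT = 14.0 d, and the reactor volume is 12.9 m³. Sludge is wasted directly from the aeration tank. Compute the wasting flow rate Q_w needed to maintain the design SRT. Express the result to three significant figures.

Q_w ≈ 0.921 m³/d

For wasting at MLVSS concentration, Q_w = V/θ_c = 12.90/14.0 = 0.9214 m³/d.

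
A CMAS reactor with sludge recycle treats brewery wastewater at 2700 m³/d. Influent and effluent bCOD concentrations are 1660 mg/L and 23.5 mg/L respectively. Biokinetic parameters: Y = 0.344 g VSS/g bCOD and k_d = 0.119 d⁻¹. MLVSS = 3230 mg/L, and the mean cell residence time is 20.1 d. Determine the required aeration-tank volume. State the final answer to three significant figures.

V ≈ 2790 m³

Rearranging the biomass balance for a CMAS with decay, V = Y·Q·ΔS·θ_c / [X·(1+k_d θ_c)] = 0.344 × 2700 × (1660 − 23.5) × 20.1 / [3230 × (1 + 0.119 × 20.1)] = 3.06×10^7 / 10956 = 2789 m³.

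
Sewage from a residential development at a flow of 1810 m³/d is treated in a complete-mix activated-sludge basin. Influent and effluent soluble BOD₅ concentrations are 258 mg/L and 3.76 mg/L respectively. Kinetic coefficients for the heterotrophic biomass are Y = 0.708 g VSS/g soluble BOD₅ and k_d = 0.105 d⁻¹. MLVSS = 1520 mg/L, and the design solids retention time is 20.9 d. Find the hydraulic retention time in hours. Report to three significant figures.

From the SRT design equation V = Y Q (S₀−S) θ_c / [X (1 + k_d θ_c)] = 0.708 × 1810 × (258 − 3.76) × 20.9 / [1520 × (1 + 0.105 × 20.9)] = 6.81×10^6 / 4856 = 1402 m³.
HRT = V/Q = 1402 m³ / 1810 m³·d⁻¹ = 0.7748 d × 24 = 18.59 h.

τ ≈ 18.6 h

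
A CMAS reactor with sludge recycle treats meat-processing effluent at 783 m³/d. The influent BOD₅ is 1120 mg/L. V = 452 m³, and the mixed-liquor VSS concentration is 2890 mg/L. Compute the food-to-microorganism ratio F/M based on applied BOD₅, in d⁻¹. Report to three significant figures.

F/M = Q·S₀ / (V·X) = 783 × 1120 / (452.0 × 2890) = 0.6713 g BOD₅·(g VSS·d)⁻¹.

F/M ≈ 0.671 d⁻¹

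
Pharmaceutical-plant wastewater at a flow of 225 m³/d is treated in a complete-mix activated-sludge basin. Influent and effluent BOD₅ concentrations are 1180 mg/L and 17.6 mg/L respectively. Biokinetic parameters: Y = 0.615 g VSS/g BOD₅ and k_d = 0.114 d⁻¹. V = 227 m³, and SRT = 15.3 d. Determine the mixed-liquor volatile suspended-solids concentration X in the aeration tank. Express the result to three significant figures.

Solving the biomass balance for X: X = Y Q (S₀−S) θ_c / [V (1+k_d θ_c)] = 0.615 × 225 × (1180 − 17.6) × 15.3 / [227 × (1 + 0.114 × 15.3)] = 3951 mg/L.

X ≈ 3950 mg/L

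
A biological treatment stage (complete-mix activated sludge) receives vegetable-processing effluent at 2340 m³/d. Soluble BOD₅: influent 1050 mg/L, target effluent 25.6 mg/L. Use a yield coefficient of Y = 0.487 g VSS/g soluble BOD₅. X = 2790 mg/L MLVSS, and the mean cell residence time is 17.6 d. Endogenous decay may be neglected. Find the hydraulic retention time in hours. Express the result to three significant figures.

With k_d = 0 the design equation reduces to V = Y Q (S₀−S) θ_c / X = 0.487 × 2340 × (1050 − 25.6) × 17.6 / 2790 = 7364 m³.
Hydraulic retention time τ = V/Q = 7364 / 2340 = 3.147 d = 75.53 h.

τ ≈ 75.5 h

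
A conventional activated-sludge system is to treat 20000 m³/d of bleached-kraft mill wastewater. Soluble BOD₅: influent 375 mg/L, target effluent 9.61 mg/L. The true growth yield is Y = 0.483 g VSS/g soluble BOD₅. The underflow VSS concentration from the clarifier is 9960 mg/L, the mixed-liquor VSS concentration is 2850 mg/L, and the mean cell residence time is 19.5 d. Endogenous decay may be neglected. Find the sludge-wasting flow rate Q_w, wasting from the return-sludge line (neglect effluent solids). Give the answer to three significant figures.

Q_w ≈ 354 m³/d

Biomass mass balance (decay neglected): V·X = Y·Q·(S₀ − S)·θ_c, so V = 0.483 × 20000 × (375 − 9.61) × 19.5 / 2850 = 24150 m³.
Wasting from the return line (neglecting effluent solids): Q_w = V·X / (θ_c·X_r) = 24150 × 2850 / (19.5 × 9960) = 354.4 m³/d.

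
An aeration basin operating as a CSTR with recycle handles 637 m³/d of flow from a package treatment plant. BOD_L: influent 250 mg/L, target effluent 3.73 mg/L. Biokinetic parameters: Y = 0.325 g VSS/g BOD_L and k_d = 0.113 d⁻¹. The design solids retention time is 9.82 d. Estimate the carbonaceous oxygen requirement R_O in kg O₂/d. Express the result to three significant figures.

Correct the yield for decay: Y_obs = Y/(1 + k_d θ_c) = 0.325 / (1 + 0.113 × 9.82) = 0.325 / 2.110 = 0.1541.
Q·(S₀ − S) = 637 × (250 − 3.73) × 10⁻³ = 156.9 kg/d removed.
P_X = Y_obs·Q·(S₀ − S) = 0.1541 × 156.9 = 24.17 kg VSS/d.
R_O = Q·(S₀ − S) − 1.42·P_X = 156.9 − 1.42 × 24.17 = 122.6 kg O₂/d.

R_O ≈ 123 kg O₂/d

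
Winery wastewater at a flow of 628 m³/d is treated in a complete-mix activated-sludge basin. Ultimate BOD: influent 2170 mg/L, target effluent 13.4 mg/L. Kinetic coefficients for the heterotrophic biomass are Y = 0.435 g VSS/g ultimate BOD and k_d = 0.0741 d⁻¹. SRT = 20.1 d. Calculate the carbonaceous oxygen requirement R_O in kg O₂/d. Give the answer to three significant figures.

R_O ≈ 1020 kg O₂/d

Y_obs = Y / (1 + k_d θ_c) = 0.435 / (1 + 0.0741 × 20.1) = 0.435 / 2.489 = 0.1747.
ΔS = 2170 − 13.4 = 2157 mg/L, so the substrate removal rate is 628 × 2157/1000 = 1354 kg ultimate BOD/d.
P_X = Y_obs·Q·(S₀ − S) = 0.1747 × 1354 = 236.7 kg VSS/d.
R_O = Q·ΔS − 1.42 P_X = 1354 − 336.1 = 1018 kg O₂/d.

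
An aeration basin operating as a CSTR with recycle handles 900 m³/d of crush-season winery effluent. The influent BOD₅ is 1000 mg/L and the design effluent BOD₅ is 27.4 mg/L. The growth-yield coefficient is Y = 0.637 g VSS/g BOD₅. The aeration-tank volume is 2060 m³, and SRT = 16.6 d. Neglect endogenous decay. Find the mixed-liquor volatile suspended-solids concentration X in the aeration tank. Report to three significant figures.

X ≈ 4490 mg/L

Without decay, X = Y Q (S₀−S) θ_c / V = 0.637 × 900 × (1000 − 27.4) × 16.6 / 2060 = 4493 mg/L.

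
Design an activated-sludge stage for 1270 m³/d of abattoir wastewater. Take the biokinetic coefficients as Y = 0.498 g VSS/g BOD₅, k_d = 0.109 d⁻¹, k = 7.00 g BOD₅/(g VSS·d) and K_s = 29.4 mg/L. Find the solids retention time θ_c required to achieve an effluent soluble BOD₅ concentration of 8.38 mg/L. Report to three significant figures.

Specific growth rate at S = 8.38 mg/L: μ = YkS/(K_s+S) = 0.498·7.00·8.38/(29.4+8.38) = 0.7732 d⁻¹.
Then 1/θ_c = μ − k_d = 0.7732 − 0.109 = 0.6642 d⁻¹, giving θ_c = 1.505 d.

θ_c ≈ 1.51 d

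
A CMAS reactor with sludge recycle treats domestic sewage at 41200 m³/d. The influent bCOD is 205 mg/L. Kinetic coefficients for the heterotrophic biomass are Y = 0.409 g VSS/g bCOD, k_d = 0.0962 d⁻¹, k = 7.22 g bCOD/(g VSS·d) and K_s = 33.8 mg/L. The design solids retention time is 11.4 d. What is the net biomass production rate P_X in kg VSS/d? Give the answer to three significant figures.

P_X ≈ 1630 kg VSS/d

From the Monod/SRT balance for a CMAS, S = K_s·(1+k_d θ_c)/[θ_c·(Y k − k_d) − 1] = 33.8 × (1 + 0.0962 × 11.4) / [11.4 × (0.409 × 7.22 − 0.0962) − 1] = 70.87 / 31.57 = 2.245 mg/L.
Correct the yield for decay: Y_obs = Y/(1 + k_d θ_c) = 0.409 / (1 + 0.0962 × 11.4) = 0.409 / 2.097 = 0.1951.
Substrate removed = Q·(S₀ − S) = 41200 m³/d × (205 − 2.24) g/m³ = 8.35×10^6 g/d = 8354 kg/d.
P_X = Y_obs · Q(S₀ − S) = 0.1951 × 8354 = 1630 kg VSS/d.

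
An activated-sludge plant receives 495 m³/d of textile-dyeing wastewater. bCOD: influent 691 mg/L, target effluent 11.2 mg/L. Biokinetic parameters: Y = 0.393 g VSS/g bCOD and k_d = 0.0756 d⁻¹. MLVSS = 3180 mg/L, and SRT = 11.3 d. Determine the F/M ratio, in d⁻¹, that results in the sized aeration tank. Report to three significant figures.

F/M ≈ 0.424 d⁻¹

From the SRT design equation V = Y Q (S₀−S) θ_c / [X (1 + k_d θ_c)] = 0.393 × 495 × (691 − 11.2) × 11.3 / [3180 × (1 + 0.0756 × 11.3)] = 1.49×10^6 / 5897 = 253.4 m³.
Food-to-microorganism ratio F/M = Q S₀ / (V X) = 495 × 691 / (253.4 × 3180) = 0.4244 d⁻¹.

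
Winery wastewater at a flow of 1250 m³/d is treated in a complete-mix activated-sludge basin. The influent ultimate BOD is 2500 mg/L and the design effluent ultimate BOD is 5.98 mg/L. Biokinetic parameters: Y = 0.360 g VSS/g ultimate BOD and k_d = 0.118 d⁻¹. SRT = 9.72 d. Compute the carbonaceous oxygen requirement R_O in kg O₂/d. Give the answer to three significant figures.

R_O ≈ 2380 kg O₂/d

The observed yield is Y_obs = Y/(1 + k_d·θ_c) = 0.360 / (1 + 0.118 × 9.72) = 0.360 / 2.147 = 0.1677 g VSS per g ultimate BOD removed.
Q·(S₀ − S) = 1250 × (2500 − 5.98) × 10⁻³ = 3118 kg/d removed.
Biomass synthesised: P_X = Y_obs × 3118 = 522.7 kg VSS/d.
R_O = Q·(S₀ − S) − 1.42·P_X = 3118 − 1.42 × 522.7 = 2375 kg O₂/d.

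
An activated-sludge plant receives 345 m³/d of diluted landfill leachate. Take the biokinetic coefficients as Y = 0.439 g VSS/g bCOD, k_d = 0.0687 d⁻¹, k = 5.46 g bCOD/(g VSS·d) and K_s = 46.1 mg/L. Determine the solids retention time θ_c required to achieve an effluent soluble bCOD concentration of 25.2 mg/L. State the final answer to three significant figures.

At the target effluent, Y k S/(K_s+S) = 0.439×5.46×25.2/71.30 = 0.8472 d⁻¹.
θ_c = 1/(μ − k_d) = 1/(0.8472 − 0.0687) = 1/0.7785 = 1.285 d.

θ_c ≈ 1.28 d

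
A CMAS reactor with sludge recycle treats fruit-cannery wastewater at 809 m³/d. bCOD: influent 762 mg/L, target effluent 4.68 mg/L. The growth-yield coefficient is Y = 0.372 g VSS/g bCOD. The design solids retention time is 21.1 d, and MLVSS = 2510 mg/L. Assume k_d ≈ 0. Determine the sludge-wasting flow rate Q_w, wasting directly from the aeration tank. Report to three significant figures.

With k_d = 0 the design equation reduces to V = Y Q (S₀−S) θ_c / X = 0.372 × 809 × (762 − 4.68) × 21.1 / 2510 = 1916 m³.
With mixed-liquor wasting, θ_c = V/Q_w, so Q_w = V/θ_c = 1916/21.1 = 90.80 m³/d.

Q_w ≈ 90.8 m³/d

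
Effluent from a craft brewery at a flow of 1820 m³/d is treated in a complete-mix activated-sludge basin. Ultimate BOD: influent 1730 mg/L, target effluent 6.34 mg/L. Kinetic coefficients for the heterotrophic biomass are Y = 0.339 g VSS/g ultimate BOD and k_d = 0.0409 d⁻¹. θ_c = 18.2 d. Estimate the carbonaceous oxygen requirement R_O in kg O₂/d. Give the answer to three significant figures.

The observed yield is Y_obs = Y/(1 + k_d·θ_c) = 0.339 / (1 + 0.0409 × 18.2) = 0.339 / 1.744 = 0.1943 g VSS per g ultimate BOD removed.
Mass of ultimate BOD removed per day: Q(S₀ − S) = 1820 × 1724 g/m³ = 3137 kg/d.
Biomass synthesised: P_X = Y_obs × 3137 = 609.7 kg VSS/d.
R_O = Q·ΔS − 1.42 P_X = 3137 − 865.7 = 2271 kg O₂/d.

R_O ≈ 2270 kg O₂/d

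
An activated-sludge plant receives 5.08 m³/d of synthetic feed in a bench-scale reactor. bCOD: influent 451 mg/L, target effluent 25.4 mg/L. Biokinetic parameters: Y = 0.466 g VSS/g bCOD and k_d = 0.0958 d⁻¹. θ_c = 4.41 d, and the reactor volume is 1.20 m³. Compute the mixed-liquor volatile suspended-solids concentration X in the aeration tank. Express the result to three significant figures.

From V·X·(1 + k_d·θ_c) = Y·Q·(S₀ − S)·θ_c: X = 0.466 × 5.08 × (451 − 25.4) × 4.41 / [1.20 × (1 + 0.0958 × 4.41)] = 2603 mg/L.

X ≈ 2600 mg/L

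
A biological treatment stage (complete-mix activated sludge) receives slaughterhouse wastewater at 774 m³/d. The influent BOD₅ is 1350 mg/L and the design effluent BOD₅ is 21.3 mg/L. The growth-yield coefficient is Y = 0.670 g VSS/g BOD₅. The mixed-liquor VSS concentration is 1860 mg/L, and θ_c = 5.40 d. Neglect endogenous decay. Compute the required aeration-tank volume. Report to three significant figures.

With k_d = 0 the design equation reduces to V = Y Q (S₀−S) θ_c / X = 0.670 × 774 × (1350 − 21.3) × 5.40 / 1860 = 2000 m³.

V ≈ 2000 m³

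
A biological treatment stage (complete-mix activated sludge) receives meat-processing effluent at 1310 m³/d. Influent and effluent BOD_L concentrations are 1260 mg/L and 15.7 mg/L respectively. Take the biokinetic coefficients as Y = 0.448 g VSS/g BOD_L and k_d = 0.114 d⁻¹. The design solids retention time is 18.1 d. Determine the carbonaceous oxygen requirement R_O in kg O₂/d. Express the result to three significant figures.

The observed yield is Y_obs = Y/(1 + k_d·θ_c) = 0.448 / (1 + 0.114 × 18.1) = 0.448 / 3.063 = 0.1462 g VSS per g BOD_L removed.
Mass of BOD_L removed per day: Q(S₀ − S) = 1310 × 1244 g/m³ = 1630 kg/d.
P_X = Y_obs·Q·(S₀ − S) = 0.1462 × 1630 = 238.4 kg VSS/d.
R_O = Q·(S₀ − S) − 1.42·P_X = 1630 − 1.42 × 238.4 = 1292 kg O₂/d.

R_O ≈ 1290 kg O₂/d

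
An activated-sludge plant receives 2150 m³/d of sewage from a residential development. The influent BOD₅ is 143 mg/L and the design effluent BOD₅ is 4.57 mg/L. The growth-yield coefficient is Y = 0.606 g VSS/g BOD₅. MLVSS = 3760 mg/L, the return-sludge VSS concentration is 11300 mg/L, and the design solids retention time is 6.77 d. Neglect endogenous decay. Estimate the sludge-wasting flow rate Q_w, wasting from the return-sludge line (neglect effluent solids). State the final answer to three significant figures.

V·X = Y·Q·ΔS·θ_c gives V = 0.606 × 2150 × (143 − 4.57) × 6.77 / 3760 = 324.7 m³.
Q_w = (V·X)/(θ_c X_r) = 324.7 × 3760 / (6.77 × 11300) = 15.96 m³/d.

Q_w ≈ 16.0 m³/d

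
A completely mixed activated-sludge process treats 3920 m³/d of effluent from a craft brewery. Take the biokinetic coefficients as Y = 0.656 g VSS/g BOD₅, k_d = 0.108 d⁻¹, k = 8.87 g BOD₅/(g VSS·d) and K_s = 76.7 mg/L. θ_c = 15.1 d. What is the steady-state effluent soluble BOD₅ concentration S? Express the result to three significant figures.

S ≈ 2.37 mg/L

Effluent substrate depends only on kinetics and SRT: S = K_s(1 + k_d θ_c) / [θ_c(Yk − k_d) − 1] = 76.7 × (1 + 0.108 × 15.1) / [15.1 × (0.656 × 8.87 − 0.108) − 1] = 201.8 / 85.23 = 2.367 mg/L.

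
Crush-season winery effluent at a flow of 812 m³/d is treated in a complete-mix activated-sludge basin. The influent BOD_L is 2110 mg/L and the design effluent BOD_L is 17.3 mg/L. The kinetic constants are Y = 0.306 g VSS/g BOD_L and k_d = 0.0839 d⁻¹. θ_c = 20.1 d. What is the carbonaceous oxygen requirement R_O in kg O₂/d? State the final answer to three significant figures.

Observed yield with endogenous decay: Y_obs = Y / (1 + k_d·θ_c) = 0.306 / (1 + 0.0839 × 20.1) = 0.306 / 2.686 = 0.1139 g VSS/g BOD_L.
Q·(S₀ − S) = 812 × (2110 − 17.3) × 10⁻³ = 1699 kg/d removed.
P_X = Y_obs·Q·(S₀ − S) = 0.1139 × 1699 = 193.6 kg VSS/d.
R_O = Q·(S₀ − S) − 1.42·P_X = 1699 − 1.42 × 193.6 = 1424 kg O₂/d.

R_O ≈ 1420 kg O₂/d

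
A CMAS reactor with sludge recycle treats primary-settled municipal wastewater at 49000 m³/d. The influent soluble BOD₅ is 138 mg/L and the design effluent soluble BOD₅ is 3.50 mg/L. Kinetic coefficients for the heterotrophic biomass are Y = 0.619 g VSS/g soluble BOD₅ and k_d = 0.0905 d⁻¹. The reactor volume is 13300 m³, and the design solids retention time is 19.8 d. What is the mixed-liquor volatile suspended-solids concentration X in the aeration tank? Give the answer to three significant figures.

X ≈ 2180 mg/L

Solving the biomass balance for X: X = Y Q (S₀−S) θ_c / [V (1+k_d θ_c)] = 0.619 × 49000 × (138 − 3.50) × 19.8 / [13300 × (1 + 0.0905 × 19.8)] = 2175 mg/L.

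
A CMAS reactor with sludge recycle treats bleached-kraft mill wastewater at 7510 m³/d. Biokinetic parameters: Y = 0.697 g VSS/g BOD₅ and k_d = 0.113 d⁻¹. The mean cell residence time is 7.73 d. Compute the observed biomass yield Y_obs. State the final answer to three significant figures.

The observed yield is Y_obs = Y/(1 + k_d·θ_c) = 0.697 / (1 + 0.113 × 7.73) = 0.697 / 1.873 = 0.3720 g VSS per g BOD₅ removed.

Y_obs ≈ 0.372 g VSS/g BOD₅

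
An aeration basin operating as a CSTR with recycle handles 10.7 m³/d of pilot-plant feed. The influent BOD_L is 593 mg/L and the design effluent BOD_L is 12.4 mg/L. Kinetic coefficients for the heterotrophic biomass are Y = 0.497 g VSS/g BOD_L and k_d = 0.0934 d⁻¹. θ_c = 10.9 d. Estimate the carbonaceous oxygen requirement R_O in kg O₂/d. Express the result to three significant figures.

Observed yield with endogenous decay: Y_obs = Y / (1 + k_d·θ_c) = 0.497 / (1 + 0.0934 × 10.9) = 0.497 / 2.018 = 0.2463 g VSS/g BOD_L.
ΔS = 593 − 12.4 = 580.6 mg/L, so the substrate removal rate is 10.7 × 580.6/1000 = 6.212 kg BOD_L/d.
P_X = Y_obs·Q·(S₀ − S) = 0.2463 × 6.212 = 1.530 kg VSS/d.
R_O = Q·(S₀ − S) − 1.42·P_X = 6.212 − 1.42 × 1.530 = 4.040 kg O₂/d.

R_O ≈ 4.04 kg O₂/d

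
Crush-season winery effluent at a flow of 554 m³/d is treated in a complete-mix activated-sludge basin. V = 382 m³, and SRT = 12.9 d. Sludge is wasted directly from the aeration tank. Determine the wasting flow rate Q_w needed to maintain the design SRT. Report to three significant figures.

With mixed-liquor wasting, θ_c = V/Q_w, so Q_w = V/θ_c = 382.0/12.9 = 29.61 m³/d.

Q_w ≈ 29.6 m³/d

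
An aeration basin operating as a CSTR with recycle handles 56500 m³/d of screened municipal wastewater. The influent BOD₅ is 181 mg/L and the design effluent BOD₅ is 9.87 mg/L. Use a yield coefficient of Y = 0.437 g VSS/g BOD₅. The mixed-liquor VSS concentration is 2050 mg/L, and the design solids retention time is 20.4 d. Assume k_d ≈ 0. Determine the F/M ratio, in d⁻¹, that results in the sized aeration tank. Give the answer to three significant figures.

With k_d = 0 the design equation reduces to V = Y Q (S₀−S) θ_c / X = 0.437 × 56500 × (181 − 9.87) × 20.4 / 2050 = 42047 m³.
F/M = Q·S₀ / (V·X) = 56500 × 181 / (42047 × 2050) = 0.1186 g BOD₅·(g VSS·d)⁻¹.

F/M ≈ 0.119 d⁻¹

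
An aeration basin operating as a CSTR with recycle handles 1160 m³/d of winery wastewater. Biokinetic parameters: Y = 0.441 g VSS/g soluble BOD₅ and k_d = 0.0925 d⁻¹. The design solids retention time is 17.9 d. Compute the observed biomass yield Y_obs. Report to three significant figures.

Y_obs ≈ 0.166 g VSS/g soluble BOD₅

Correct the yield for decay: Y_obs = Y/(1 + k_d θ_c) = 0.441 / (1 + 0.0925 × 17.9) = 0.441 / 2.656 = 0.1661.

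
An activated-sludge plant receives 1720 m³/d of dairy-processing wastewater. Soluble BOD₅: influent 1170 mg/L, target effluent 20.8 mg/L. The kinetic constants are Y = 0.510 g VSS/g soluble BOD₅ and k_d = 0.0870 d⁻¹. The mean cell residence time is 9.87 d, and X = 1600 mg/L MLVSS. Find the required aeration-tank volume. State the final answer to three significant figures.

V ≈ 3350 m³

Steady-state biomass mass balance: V·X·(1 + k_d·θ_c) = Y·Q·(S₀ − S)·θ_c, so V = 0.510 × 1720 × (1170 − 20.8) × 9.87 / [1600 × (1 + 0.0870 × 9.87)] = 9.95×10^6 / 2974 = 3346 m³.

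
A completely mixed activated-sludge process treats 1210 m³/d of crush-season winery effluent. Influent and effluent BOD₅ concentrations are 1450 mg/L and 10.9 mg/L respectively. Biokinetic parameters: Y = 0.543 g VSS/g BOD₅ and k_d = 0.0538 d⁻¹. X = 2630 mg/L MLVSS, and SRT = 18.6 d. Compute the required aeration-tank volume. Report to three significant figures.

Rearranging the biomass balance for a CMAS with decay, V = Y·Q·ΔS·θ_c / [X·(1+k_d θ_c)] = 0.543 × 1210 × (1450 − 10.9) × 18.6 / [2630 × (1 + 0.0538 × 18.6)] = 1.76×10^7 / 5262 = 3342 m³.

V ≈ 3340 m³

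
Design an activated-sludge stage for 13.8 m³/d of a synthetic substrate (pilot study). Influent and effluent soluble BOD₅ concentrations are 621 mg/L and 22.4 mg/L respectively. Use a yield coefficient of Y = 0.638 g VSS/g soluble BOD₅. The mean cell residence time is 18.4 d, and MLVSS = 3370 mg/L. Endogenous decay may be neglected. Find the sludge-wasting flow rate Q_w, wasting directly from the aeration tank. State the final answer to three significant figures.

Q_w ≈ 1.56 m³/d

Biomass mass balance (decay neglected): V·X = Y·Q·(S₀ − S)·θ_c, so V = 0.638 × 13.8 × (621 − 22.4) × 18.4 / 3370 = 28.78 m³.
With mixed-liquor wasting, θ_c = V/Q_w, so Q_w = V/θ_c = 28.78/18.4 = 1.564 m³/d.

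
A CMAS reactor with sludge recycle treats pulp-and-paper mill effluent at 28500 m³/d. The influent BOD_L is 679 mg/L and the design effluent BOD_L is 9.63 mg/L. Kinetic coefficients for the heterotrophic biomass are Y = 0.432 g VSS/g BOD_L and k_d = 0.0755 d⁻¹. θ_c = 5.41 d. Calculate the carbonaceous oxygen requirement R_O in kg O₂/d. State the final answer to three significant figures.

R_O ≈ 10800 kg O₂/d

The observed yield is Y_obs = Y/(1 + k_d·θ_c) = 0.432 / (1 + 0.0755 × 5.41) = 0.432 / 1.408 = 0.3067 g VSS per g BOD_L removed.
Mass of BOD_L removed per day: Q(S₀ − S) = 28500 × 669.4 g/m³ = 19077 kg/d.
Net sludge production P_X = 0.3067 × 19077 = 5851 kg VSS/d.
Carbonaceous O₂ demand = substrate oxidised − cell-mass equivalent = 19077 − 1.42 × 5851 = 10768 kg O₂/d.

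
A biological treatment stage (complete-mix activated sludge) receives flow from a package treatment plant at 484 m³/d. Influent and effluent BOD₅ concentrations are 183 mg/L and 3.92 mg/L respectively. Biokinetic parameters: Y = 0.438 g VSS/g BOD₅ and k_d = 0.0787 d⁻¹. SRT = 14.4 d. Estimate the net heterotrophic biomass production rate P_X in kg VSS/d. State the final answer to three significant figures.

Correct the yield for decay: Y_obs = Y/(1 + k_d θ_c) = 0.438 / (1 + 0.0787 × 14.4) = 0.438 / 2.133 = 0.2053.
Q·(S₀ − S) = 484 × (183 − 3.92) × 10⁻³ = 86.67 kg/d removed.
So the net sludge growth is P_X = 0.2053 × 86.67 = 17.80 kg VSS/d.

P_X ≈ 17.8 kg VSS/d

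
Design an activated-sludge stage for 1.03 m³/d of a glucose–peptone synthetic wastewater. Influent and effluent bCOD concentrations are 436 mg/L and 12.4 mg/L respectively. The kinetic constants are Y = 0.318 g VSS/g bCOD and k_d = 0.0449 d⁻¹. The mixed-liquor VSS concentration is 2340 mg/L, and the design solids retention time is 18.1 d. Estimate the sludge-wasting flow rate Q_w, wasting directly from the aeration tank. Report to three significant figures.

Q_w ≈ 0.0327 m³/d

Steady-state biomass mass balance: V·X·(1 + k_d·θ_c) = Y·Q·(S₀ − S)·θ_c, so V = 0.318 × 1.03 × (436 − 12.4) × 18.1 / [2340 × (1 + 0.0449 × 18.1)] = 2.51×10^3 / 4242 = 0.5921 m³.
For wasting at MLVSS concentration, Q_w = V/θ_c = 0.5921/18.1 = 0.03271 m³/d.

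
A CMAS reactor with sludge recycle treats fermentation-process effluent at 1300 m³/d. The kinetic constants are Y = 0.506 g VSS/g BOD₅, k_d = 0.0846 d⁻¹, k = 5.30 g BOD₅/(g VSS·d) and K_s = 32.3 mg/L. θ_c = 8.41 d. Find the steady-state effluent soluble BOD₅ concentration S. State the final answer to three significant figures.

S ≈ 2.65 mg/L

For a completely mixed reactor with recycle the Lawrence–McCarty relation gives S = K_s·(1 + k_d·θ_c) / [θ_c·(Y·k − k_d) − 1] = 32.3 × (1 + 0.0846 × 8.41) / [8.41 × (0.506 × 5.30 − 0.0846) − 1] = 55.28 / 20.84 = 2.652 mg/L.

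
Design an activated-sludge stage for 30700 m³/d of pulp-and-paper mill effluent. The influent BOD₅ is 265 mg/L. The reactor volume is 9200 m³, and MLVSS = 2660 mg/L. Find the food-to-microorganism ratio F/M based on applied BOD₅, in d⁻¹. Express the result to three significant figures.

F/M = Q·S₀ / (V·X) = 30700 × 265 / (9200 × 2660) = 0.3324 g BOD₅·(g VSS·d)⁻¹.

F/M ≈ 0.332 d⁻¹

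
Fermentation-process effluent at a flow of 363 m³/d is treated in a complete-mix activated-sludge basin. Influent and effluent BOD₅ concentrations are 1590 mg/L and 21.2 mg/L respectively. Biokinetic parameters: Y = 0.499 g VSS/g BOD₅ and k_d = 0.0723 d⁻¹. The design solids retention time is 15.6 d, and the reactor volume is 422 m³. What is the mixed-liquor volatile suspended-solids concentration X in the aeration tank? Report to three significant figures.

Solving the biomass balance for X: X = Y Q (S₀−S) θ_c / [V (1+k_d θ_c)] = 0.499 × 363 × (1590 − 21.2) × 15.6 / [422 × (1 + 0.0723 × 15.6)] = 4937 mg/L.

X ≈ 4940 mg/L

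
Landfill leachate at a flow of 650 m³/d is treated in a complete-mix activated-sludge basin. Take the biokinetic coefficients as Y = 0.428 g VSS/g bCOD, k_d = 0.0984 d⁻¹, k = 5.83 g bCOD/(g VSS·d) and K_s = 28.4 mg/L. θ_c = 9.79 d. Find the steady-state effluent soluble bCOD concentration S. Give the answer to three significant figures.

S ≈ 2.48 mg/L

Effluent substrate depends only on kinetics and SRT: S = K_s(1 + k_d θ_c) / [θ_c(Yk − k_d) − 1] = 28.4 × (1 + 0.0984 × 9.79) / [9.79 × (0.428 × 5.83 − 0.0984) − 1] = 55.76 / 22.47 = 2.482 mg/L.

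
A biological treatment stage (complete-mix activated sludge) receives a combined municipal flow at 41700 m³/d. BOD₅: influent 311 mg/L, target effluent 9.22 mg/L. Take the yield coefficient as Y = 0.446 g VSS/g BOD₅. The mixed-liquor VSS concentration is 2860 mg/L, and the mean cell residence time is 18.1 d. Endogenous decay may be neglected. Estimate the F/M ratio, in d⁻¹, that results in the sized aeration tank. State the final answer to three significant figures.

F/M ≈ 0.128 d⁻¹

With k_d = 0 the design equation reduces to V = Y Q (S₀−S) θ_c / X = 0.446 × 41700 × (311 − 9.22) × 18.1 / 2860 = 35520 m³.
F/M = applied load / biomass = Q·S₀/(V·X) = 41700 × 311 / (35520 × 2860) = 0.1277 d⁻¹.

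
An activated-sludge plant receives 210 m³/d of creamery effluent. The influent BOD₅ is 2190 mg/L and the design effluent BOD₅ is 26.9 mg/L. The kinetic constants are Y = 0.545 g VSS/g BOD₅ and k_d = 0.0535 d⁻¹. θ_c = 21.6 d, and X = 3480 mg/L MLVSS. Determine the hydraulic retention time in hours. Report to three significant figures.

τ ≈ 81.5 h

Rearranging the biomass balance for a CMAS with decay, V = Y·Q·ΔS·θ_c / [X·(1+k_d θ_c)] = 0.545 × 210 × (2190 − 26.9) × 21.6 / [3480 × (1 + 0.0535 × 21.6)] = 5.35×10^6 / 7501 = 712.9 m³.
HRT = V/Q = 712.9 m³ / 210 m³·d⁻¹ = 3.395 d × 24 = 81.47 h.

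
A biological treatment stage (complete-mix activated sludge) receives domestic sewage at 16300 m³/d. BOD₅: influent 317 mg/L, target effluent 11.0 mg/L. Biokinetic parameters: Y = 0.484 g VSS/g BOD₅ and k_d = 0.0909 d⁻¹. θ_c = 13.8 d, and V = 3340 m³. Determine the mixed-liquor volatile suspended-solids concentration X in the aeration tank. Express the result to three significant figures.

X ≈ 4420 mg/L

X = Y·Q·ΔS·θ_c / [V·(1 + k_d θ_c)] = 0.484 × 16300 × (317 − 11.0) × 13.8 / [3340 × (1 + 0.0909 × 13.8)] = 4424 mg/L.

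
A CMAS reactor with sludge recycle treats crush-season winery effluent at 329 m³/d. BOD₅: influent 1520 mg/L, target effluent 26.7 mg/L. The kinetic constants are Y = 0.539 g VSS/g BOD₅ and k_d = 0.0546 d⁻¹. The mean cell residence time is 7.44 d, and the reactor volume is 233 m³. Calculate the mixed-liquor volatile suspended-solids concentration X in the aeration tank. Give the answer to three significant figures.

X ≈ 6010 mg/L

X = Y·Q·ΔS·θ_c / [V·(1 + k_d θ_c)] = 0.539 × 329 × (1520 − 26.7) × 7.44 / [233 × (1 + 0.0546 × 7.44)] = 6013 mg/L.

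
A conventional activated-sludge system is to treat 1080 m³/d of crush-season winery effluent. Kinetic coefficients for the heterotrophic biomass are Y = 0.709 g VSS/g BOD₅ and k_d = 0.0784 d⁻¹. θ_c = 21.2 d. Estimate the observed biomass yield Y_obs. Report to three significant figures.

Observed yield with endogenous decay: Y_obs = Y / (1 + k_d·θ_c) = 0.709 / (1 + 0.0784 × 21.2) = 0.709 / 2.662 = 0.2663 g VSS/g BOD₅.

Y_obs ≈ 0.266 g VSS/g BOD₅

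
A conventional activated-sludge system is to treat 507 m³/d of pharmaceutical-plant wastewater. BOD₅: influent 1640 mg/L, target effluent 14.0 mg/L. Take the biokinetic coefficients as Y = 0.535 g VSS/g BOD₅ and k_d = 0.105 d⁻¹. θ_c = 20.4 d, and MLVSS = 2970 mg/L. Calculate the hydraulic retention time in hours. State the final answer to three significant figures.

Rearranging the biomass balance for a CMAS with decay, V = Y·Q·ΔS·θ_c / [X·(1+k_d θ_c)] = 0.535 × 507 × (1640 − 14.0) × 20.4 / [2970 × (1 + 0.105 × 20.4)] = 9×10^6 / 9332 = 964.2 m³.
Hydraulic retention time τ = V/Q = 964.2 / 507 = 1.902 d = 45.64 h.

τ ≈ 45.6 h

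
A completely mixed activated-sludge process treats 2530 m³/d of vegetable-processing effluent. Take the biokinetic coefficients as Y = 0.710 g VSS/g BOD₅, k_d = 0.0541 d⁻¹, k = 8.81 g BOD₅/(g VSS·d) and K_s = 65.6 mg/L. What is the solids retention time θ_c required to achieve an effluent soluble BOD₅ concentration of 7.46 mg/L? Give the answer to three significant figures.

θ_c ≈ 1.71 d

At the target effluent, Y k S/(K_s+S) = 0.710×8.81×7.46/73.06 = 0.6387 d⁻¹.
Then 1/θ_c = μ − k_d = 0.6387 − 0.0541 = 0.5846 d⁻¹, giving θ_c = 1.711 d.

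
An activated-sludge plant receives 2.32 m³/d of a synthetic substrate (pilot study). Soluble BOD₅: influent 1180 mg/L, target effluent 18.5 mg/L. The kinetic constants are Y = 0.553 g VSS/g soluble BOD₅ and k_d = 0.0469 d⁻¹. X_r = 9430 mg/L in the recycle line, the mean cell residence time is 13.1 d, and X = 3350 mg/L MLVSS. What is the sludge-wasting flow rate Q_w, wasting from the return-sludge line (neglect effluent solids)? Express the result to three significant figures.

From the SRT design equation V = Y Q (S₀−S) θ_c / [X (1 + k_d θ_c)] = 0.553 × 2.32 × (1180 − 18.5) × 13.1 / [3350 × (1 + 0.0469 × 13.1)] = 1.95×10^4 / 5408 = 3.610 m³.
Q_w = (V·X)/(θ_c X_r) = 3.610 × 3350 / (13.1 × 9430) = 0.09788 m³/d.

Q_w ≈ 0.0979 m³/d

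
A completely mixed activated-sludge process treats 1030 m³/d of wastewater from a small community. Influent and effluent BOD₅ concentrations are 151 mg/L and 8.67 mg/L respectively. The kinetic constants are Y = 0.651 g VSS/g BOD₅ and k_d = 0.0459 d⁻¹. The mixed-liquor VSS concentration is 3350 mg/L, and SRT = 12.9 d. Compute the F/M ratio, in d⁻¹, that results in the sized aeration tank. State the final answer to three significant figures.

F/M ≈ 0.201 d⁻¹

Rearranging the biomass balance for a CMAS with decay, V = Y·Q·ΔS·θ_c / [X·(1+k_d θ_c)] = 0.651 × 1030 × (151 − 8.67) × 12.9 / [3350 × (1 + 0.0459 × 12.9)] = 1.23×10^6 / 5334 = 230.8 m³.
Food-to-microorganism ratio F/M = Q S₀ / (V X) = 1030 × 151 / (230.8 × 3350) = 0.2011 d⁻¹.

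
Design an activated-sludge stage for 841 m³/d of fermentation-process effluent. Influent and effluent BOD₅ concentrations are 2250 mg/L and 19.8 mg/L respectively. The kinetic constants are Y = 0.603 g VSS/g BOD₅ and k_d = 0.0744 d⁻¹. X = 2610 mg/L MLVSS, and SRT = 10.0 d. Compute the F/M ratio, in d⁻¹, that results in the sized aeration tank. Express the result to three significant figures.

F/M ≈ 0.292 d⁻¹

From the SRT design equation V = Y Q (S₀−S) θ_c / [X (1 + k_d θ_c)] = 0.603 × 841 × (2250 − 19.8) × 10.0 / [2610 × (1 + 0.0744 × 10.0)] = 1.13×10^7 / 4552 = 2485 m³.
F/M = applied load / biomass = Q·S₀/(V·X) = 841 × 2250 / (2485 × 2610) = 0.2918 d⁻¹.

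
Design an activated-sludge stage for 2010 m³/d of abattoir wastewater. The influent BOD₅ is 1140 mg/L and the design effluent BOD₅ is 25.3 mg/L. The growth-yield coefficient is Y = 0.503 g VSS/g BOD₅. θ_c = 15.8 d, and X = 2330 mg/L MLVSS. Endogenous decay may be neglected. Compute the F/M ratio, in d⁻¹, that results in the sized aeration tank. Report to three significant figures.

F/M ≈ 0.129 d⁻¹

V·X = Y·Q·ΔS·θ_c gives V = 0.503 × 2010 × (1140 − 25.3) × 15.8 / 2330 = 7642 m³.
F/M = applied load / biomass = Q·S₀/(V·X) = 2010 × 1140 / (7642 × 2330) = 0.1287 d⁻¹.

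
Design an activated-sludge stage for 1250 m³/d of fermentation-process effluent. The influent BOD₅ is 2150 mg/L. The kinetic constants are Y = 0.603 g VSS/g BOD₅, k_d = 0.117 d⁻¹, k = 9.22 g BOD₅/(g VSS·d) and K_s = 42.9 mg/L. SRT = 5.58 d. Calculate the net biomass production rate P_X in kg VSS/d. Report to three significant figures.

Effluent substrate depends only on kinetics and SRT: S = K_s(1 + k_d θ_c) / [θ_c(Yk − k_d) − 1] = 42.9 × (1 + 0.117 × 5.58) / [5.58 × (0.603 × 9.22 − 0.117) − 1] = 70.91 / 29.37 = 2.414 mg/L.
Y_obs = Y / (1 + k_d θ_c) = 0.603 / (1 + 0.117 × 5.58) = 0.603 / 1.653 = 0.3648.
Q·(S₀ − S) = 1250 × (2150 − 2.41) × 10⁻³ = 2684 kg/d removed.
So the net sludge growth is P_X = 0.3648 × 2684 = 979.4 kg VSS/d.

P_X ≈ 979 kg VSS/d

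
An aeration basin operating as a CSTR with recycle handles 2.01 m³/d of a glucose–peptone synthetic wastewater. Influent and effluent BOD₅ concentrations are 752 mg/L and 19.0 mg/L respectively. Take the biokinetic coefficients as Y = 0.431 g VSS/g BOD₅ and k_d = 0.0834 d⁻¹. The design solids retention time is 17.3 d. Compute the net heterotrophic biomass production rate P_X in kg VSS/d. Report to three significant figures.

Y_obs = Y / (1 + k_d θ_c) = 0.431 / (1 + 0.0834 × 17.3) = 0.431 / 2.443 = 0.1764.
Mass of BOD₅ removed per day: Q(S₀ − S) = 2.01 × 733.0 g/m³ = 1.473 kg/d.
Net biomass production P_X = Y_obs × Q·(S₀ − S) = 0.1764 × 1.473 = 0.2599 kg VSS/d.

P_X ≈ 0.260 kg VSS/d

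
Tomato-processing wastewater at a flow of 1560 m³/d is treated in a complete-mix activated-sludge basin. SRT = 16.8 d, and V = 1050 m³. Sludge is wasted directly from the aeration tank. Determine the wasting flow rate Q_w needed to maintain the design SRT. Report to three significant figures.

Q_w ≈ 62.5 m³/d

Wasting from the aeration tank: Q_w = V / θ_c = 1050 / 16.8 = 62.50 m³/d.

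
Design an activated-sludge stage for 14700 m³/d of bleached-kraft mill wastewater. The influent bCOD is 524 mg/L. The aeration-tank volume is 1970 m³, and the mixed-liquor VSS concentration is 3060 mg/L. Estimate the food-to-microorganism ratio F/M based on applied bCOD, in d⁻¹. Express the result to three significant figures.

F/M ≈ 1.28 d⁻¹

F/M = Q·S₀ / (V·X) = 14700 × 524 / (1970 × 3060) = 1.278 g bCOD·(g VSS·d)⁻¹.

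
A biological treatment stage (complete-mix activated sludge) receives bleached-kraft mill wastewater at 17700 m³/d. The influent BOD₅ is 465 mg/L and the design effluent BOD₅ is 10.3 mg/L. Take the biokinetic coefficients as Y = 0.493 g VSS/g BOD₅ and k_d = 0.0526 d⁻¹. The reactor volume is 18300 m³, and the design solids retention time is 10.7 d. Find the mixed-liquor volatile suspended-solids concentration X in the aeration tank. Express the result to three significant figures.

X ≈ 1480 mg/L

Solving the biomass balance for X: X = Y Q (S₀−S) θ_c / [V (1+k_d θ_c)] = 0.493 × 17700 × (465 − 10.3) × 10.7 / [18300 × (1 + 0.0526 × 10.7)] = 1484 mg/L.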